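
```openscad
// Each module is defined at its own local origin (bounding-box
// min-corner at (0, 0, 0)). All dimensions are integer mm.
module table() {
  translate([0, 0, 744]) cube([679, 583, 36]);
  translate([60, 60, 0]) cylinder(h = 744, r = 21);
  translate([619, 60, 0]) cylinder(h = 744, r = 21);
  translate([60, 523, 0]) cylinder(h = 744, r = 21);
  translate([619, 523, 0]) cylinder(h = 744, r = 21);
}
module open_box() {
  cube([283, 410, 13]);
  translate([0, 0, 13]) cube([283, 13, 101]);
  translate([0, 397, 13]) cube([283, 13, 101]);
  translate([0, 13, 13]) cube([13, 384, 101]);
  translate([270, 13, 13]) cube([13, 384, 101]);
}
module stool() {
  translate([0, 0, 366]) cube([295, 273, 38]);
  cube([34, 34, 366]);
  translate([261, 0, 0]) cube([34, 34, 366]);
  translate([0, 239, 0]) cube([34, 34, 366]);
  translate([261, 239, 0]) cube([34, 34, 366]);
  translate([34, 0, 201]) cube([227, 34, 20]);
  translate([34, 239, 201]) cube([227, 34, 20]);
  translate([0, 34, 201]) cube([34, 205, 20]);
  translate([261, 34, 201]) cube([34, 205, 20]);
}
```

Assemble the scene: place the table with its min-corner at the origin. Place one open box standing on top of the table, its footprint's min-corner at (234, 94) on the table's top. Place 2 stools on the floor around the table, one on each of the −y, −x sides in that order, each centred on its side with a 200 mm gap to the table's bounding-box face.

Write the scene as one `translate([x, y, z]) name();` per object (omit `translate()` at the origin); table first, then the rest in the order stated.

table();
translate([234, 94, 780]) open_box();
translate([192, -473, 0]) stool();
translate([-495, 155, 0]) stool();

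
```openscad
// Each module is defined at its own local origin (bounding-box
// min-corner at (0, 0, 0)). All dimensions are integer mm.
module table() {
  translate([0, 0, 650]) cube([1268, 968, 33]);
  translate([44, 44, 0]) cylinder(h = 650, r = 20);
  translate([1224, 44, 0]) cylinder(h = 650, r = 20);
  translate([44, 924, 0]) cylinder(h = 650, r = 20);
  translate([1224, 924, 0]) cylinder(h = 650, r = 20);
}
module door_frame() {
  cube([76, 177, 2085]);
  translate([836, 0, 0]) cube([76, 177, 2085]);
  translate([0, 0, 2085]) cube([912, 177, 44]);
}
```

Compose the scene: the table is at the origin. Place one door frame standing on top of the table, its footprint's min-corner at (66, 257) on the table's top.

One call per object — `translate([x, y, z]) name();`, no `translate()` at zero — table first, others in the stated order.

table();
translate([66, 257, 683]) door_frame();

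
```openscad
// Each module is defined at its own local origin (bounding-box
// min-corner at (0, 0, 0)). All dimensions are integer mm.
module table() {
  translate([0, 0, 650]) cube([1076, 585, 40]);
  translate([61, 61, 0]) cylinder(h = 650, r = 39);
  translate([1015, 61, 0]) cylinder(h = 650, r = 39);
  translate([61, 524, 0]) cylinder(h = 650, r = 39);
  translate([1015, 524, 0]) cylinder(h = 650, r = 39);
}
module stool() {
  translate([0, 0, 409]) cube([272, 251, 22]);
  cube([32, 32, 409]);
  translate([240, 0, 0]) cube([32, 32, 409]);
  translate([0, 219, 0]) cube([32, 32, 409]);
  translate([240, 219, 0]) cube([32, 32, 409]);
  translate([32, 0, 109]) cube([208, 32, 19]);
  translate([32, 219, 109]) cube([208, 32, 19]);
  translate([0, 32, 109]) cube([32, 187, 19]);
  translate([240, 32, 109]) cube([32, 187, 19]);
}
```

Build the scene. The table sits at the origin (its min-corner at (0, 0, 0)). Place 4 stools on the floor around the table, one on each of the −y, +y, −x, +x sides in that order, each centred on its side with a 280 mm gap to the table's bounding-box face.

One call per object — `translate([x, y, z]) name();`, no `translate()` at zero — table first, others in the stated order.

table();
translate([402, -531, 0]) stool();
translate([402, 865, 0]) stool();
translate([-552, 167, 0]) stool();
translate([1356, 167, 0]) stool();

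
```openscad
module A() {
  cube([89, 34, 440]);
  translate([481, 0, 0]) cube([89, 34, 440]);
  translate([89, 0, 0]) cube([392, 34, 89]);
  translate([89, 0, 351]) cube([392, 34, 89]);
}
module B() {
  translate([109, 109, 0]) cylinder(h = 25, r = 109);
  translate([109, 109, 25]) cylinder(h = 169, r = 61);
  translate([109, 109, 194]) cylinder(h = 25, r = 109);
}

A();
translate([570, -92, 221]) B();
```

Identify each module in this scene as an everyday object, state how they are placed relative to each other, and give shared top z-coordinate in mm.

Both tops at z = 440 mm.

A is a picture frame. B is a spool. The spool is beside the picture frame with their tops flush at z = 440. The shared top z-coordinate is 440 mm.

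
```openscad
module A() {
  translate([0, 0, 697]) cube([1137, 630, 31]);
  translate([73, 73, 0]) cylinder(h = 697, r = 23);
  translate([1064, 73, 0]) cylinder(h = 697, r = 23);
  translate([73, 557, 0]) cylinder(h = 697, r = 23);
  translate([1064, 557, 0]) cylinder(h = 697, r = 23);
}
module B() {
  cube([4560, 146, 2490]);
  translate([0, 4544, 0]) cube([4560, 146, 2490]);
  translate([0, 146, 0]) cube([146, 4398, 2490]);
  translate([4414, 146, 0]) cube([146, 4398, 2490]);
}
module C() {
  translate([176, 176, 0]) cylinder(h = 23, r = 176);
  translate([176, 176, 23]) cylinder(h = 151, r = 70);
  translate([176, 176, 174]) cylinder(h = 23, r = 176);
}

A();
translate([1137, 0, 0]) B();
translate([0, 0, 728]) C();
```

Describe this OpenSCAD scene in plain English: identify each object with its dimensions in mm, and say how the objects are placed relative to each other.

A is a table with a 1137×630 mm rectangular top, 31 mm thick, top surface at z = 728 mm, supported by four round legs of 46 mm diameter, each leg's bounding box inset 50 mm from the nearest pair of top edges, running from the floor.

B is a box-shaped house frame (walls only): outside footprint 4560×4690 mm, wall height 2490 mm, wall thickness 146 mm. The two y-facing walls run the full x-width; the two x-facing walls fit between the inner faces of the y-facing walls.

C is a spool: two coaxial disc flanges of radius 176 mm and thickness 23 mm, joined by a core cylinder of radius 70 mm and height 151 mm. The lower flange rests on z = 0 and the three cylinders share a vertical axis.

The house frame is against the table's +x side, with their −y faces flush. The spool is on top of the table.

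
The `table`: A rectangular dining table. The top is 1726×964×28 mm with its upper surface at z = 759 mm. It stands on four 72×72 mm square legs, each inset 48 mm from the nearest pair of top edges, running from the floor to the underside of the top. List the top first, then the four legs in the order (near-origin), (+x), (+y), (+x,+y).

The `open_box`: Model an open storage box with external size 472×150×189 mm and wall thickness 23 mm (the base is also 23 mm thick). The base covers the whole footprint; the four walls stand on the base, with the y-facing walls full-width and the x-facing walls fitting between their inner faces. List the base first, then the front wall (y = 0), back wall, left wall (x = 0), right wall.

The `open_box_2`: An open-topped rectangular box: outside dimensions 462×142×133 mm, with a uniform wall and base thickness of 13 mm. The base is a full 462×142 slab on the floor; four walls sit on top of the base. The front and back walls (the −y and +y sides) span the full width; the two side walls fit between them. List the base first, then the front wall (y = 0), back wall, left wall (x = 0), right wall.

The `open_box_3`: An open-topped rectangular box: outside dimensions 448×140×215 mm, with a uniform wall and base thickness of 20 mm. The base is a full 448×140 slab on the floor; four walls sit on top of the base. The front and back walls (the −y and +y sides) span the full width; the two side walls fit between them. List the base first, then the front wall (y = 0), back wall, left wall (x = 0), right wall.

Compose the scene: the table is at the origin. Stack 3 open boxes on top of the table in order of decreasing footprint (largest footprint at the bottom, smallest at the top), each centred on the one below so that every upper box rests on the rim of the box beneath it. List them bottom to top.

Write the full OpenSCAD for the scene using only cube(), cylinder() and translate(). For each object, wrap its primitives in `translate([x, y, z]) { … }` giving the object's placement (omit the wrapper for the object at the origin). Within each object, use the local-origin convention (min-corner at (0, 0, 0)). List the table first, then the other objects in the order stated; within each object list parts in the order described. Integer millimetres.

translate([0, 0, 731]) cube([1726, 964, 28]);
translate([48, 48, 0]) cube([72, 72, 731]);
translate([1606, 48, 0]) cube([72, 72, 731]);
translate([48, 844, 0]) cube([72, 72, 731]);
translate([1606, 844, 0]) cube([72, 72, 731]);
translate([627, 407, 759]) {
  cube([472, 150, 23]);
  translate([0, 0, 23]) cube([472, 23, 166]);
  translate([0, 127, 23]) cube([472, 23, 166]);
  translate([0, 23, 23]) cube([23, 104, 166]);
  translate([449, 23, 23]) cube([23, 104, 166]);
}
translate([632, 411, 948]) {
  cube([462, 142, 13]);
  translate([0, 0, 13]) cube([462, 13, 120]);
  translate([0, 129, 13]) cube([462, 13, 120]);
  translate([0, 13, 13]) cube([13, 116, 120]);
  translate([449, 13, 13]) cube([13, 116, 120]);
}
translate([639, 412, 1081]) {
  cube([448, 140, 20]);
  translate([0, 0, 20]) cube([448, 20, 195]);
  translate([0, 120, 20]) cube([448, 20, 195]);
  translate([0, 20, 20]) cube([20, 100, 195]);
  translate([428, 20, 20]) cube([20, 100, 195]);
}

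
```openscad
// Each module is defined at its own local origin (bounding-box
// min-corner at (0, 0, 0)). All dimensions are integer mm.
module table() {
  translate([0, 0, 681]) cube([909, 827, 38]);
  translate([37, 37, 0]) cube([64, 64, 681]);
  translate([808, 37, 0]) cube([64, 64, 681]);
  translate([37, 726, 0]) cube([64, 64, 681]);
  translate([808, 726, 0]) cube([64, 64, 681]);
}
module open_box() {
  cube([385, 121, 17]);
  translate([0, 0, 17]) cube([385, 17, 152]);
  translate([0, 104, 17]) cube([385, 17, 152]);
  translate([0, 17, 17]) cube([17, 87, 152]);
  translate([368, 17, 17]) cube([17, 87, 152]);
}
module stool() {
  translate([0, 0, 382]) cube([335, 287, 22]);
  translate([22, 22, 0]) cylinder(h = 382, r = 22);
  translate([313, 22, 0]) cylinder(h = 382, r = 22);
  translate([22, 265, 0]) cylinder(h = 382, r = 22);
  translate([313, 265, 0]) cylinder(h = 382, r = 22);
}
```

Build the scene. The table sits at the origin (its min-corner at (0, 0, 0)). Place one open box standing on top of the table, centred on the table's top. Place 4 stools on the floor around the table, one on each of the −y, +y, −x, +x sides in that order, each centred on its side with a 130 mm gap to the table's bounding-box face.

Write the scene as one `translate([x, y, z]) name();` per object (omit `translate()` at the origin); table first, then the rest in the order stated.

table();
translate([262, 353, 719]) open_box();
translate([287, -417, 0]) stool();
translate([287, 957, 0]) stool();
translate([-465, 270, 0]) stool();
translate([1039, 270, 0]) stool();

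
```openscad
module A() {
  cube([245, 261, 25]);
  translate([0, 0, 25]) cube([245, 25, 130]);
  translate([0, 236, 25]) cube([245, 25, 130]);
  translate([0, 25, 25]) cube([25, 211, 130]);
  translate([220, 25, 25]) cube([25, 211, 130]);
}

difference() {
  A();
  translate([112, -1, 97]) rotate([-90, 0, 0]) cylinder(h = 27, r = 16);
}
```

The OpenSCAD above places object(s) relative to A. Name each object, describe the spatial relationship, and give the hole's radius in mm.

The subtracted cylinder has r = 16 mm.

A is an open box. The open box has a circular hole through its front wall. The hole's radius is 16 mm.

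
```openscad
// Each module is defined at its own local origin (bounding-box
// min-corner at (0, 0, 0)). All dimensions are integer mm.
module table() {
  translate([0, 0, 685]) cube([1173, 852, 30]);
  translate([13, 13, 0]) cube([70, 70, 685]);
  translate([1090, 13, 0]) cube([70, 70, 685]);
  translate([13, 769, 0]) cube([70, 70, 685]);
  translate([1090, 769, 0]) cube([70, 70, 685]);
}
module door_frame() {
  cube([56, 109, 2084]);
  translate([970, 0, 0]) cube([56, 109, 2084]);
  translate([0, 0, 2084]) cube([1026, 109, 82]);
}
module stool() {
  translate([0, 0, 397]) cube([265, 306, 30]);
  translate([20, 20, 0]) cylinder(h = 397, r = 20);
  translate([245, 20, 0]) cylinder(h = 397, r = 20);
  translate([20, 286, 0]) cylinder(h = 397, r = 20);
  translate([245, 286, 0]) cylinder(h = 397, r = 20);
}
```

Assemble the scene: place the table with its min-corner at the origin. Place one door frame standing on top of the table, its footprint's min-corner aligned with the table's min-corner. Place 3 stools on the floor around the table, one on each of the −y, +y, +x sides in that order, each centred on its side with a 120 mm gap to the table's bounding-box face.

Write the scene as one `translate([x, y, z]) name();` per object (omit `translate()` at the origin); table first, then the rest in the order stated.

table();
translate([0, 0, 715]) door_frame();
translate([454, -426, 0]) stool();
translate([454, 972, 0]) stool();
translate([1293, 273, 0]) stool();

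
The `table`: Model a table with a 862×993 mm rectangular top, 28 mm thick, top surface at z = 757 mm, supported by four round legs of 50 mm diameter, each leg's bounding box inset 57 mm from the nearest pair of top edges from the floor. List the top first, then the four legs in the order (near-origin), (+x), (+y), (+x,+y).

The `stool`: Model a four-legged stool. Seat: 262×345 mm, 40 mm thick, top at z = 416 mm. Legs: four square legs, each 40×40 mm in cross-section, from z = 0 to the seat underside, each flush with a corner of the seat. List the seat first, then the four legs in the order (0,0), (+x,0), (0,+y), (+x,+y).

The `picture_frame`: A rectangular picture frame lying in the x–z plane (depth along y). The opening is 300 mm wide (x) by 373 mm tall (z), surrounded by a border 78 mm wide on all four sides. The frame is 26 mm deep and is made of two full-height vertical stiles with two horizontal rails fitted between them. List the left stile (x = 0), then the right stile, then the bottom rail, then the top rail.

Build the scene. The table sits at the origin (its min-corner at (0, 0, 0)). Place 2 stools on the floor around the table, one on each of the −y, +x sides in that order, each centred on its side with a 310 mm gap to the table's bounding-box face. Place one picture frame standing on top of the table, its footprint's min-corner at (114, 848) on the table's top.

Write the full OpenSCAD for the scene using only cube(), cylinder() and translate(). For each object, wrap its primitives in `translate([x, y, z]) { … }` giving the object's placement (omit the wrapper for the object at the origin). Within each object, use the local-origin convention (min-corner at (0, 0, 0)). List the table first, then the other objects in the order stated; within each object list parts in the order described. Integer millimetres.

translate([0, 0, 729]) cube([862, 993, 28]);
translate([82, 82, 0]) cylinder(h = 729, r = 25);
translate([780, 82, 0]) cylinder(h = 729, r = 25);
translate([82, 911, 0]) cylinder(h = 729, r = 25);
translate([780, 911, 0]) cylinder(h = 729, r = 25);
translate([300, -655, 0]) {
  translate([0, 0, 376]) cube([262, 345, 40]);
  cube([40, 40, 376]);
  translate([222, 0, 0]) cube([40, 40, 376]);
  translate([0, 305, 0]) cube([40, 40, 376]);
  translate([222, 305, 0]) cube([40, 40, 376]);
}
translate([1172, 324, 0]) {
  translate([0, 0, 376]) cube([262, 345, 40]);
  cube([40, 40, 376]);
  translate([222, 0, 0]) cube([40, 40, 376]);
  translate([0, 305, 0]) cube([40, 40, 376]);
  translate([222, 305, 0]) cube([40, 40, 376]);
}
translate([114, 848, 757]) {
  cube([78, 26, 529]);
  translate([378, 0, 0]) cube([78, 26, 529]);
  translate([78, 0, 0]) cube([300, 26, 78]);
  translate([78, 0, 451]) cube([300, 26, 78]);
}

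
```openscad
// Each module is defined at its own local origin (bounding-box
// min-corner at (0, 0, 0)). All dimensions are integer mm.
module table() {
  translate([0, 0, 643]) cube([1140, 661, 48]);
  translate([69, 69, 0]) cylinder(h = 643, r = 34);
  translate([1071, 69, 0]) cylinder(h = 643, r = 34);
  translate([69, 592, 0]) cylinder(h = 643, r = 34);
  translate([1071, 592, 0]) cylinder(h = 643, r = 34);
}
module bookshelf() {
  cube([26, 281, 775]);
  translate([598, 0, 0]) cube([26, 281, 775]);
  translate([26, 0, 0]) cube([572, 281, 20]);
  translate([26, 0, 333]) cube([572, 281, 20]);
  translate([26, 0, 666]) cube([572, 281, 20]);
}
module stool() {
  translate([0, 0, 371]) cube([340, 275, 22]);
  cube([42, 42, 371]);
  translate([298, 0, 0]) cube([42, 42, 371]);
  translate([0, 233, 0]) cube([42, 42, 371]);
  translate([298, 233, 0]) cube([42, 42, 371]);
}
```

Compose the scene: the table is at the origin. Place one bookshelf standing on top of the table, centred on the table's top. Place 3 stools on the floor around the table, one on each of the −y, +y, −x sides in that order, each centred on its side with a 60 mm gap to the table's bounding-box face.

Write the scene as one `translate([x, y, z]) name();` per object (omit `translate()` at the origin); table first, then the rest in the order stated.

table();
translate([258, 190, 691]) bookshelf();
translate([400, -335, 0]) stool();
translate([400, 721, 0]) stool();
translate([-400, 193, 0]) stool();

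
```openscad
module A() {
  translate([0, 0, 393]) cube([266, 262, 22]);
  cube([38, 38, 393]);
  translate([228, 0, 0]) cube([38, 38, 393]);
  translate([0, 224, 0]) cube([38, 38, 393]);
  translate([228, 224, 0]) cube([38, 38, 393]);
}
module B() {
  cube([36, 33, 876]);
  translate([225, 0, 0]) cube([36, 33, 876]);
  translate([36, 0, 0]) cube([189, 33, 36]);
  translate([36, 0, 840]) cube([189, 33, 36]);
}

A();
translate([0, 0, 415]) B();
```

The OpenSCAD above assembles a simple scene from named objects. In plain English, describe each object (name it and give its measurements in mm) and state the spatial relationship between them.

A is a four-legged stool. The seat is 266×262 mm, 22 mm thick, top at z = 415 mm. It stands on four square legs, each 38×38 mm in cross-section, from z = 0 to the seat underside, each flush with a corner of the seat.

B is a rectangular picture frame lying in the x–z plane (depth along y). The opening is 189 mm wide (x) by 804 mm tall (z), surrounded by a border 36 mm wide on all four sides. The frame is 33 mm deep and is made of two full-height vertical stiles with two horizontal rails fitted between them.

The picture frame is on top of the stool.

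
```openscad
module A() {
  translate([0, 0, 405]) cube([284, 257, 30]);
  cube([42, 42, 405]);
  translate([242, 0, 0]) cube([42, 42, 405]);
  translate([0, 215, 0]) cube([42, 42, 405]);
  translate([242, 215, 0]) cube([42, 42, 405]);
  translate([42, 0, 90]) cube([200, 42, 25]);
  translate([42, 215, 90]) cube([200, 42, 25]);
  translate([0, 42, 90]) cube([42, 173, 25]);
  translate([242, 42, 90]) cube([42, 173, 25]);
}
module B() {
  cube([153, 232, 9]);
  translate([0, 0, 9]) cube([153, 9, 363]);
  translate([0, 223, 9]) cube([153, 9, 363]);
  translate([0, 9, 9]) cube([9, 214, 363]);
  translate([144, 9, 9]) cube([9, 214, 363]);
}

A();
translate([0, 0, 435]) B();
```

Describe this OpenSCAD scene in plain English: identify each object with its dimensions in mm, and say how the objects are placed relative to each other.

A is a four-legged stool. The seat is a 284×257×30 mm slab whose top surface is at z = 435 mm; four square legs, each 42×42 mm in cross-section, run from the floor (z = 0) to the underside of the seat, each flush with a corner of the seat. Four stretchers, 42 mm wide and 25 mm tall, connect adjacent legs with their undersides at z = 90 mm, each running between the inner faces of the legs it joins and aligned with the legs' outer faces on the other axis.

B is an open-topped rectangular box: outside dimensions 153×232×372 mm, with a uniform wall and base thickness of 9 mm. The base is a full 153×232 slab on the floor; four walls sit on top of the base. The front and back walls (the −y and +y sides) span the full width; the two side walls fit between them.

The open box is on top of the stool.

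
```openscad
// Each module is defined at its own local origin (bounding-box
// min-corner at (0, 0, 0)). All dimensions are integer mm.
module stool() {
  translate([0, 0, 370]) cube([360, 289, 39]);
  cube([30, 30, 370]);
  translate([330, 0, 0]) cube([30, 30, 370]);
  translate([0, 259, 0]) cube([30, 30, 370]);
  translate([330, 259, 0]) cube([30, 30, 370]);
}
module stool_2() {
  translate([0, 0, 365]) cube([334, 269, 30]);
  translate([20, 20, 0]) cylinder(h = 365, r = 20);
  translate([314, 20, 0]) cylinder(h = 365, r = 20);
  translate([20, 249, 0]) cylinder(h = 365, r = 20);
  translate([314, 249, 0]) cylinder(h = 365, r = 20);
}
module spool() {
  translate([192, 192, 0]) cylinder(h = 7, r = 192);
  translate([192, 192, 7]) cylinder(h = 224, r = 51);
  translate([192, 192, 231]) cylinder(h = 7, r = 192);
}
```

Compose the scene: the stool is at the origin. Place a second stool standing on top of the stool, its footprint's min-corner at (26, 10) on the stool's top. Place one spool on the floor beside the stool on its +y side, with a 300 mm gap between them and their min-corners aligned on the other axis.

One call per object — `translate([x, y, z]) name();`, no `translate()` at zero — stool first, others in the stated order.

stool();
translate([26, 10, 409]) stool_2();
translate([0, 589, 0]) spool();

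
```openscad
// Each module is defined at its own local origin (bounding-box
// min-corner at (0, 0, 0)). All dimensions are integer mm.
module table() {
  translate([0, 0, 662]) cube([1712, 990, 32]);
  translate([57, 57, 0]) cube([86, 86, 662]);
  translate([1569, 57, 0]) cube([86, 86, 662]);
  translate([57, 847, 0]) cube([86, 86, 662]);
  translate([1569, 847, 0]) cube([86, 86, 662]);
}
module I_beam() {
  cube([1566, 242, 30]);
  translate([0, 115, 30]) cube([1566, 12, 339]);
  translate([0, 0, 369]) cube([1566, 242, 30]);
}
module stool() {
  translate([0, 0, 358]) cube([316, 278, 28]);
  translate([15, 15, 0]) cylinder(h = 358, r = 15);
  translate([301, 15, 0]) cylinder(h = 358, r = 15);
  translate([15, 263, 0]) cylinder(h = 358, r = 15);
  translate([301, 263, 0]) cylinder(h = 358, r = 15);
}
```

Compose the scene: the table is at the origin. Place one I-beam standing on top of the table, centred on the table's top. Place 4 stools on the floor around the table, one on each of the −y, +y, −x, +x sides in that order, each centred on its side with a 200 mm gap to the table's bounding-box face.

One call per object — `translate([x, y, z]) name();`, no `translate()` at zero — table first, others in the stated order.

table();
translate([73, 374, 694]) I_beam();
translate([698, -478, 0]) stool();
translate([698, 1190, 0]) stool();
translate([-516, 356, 0]) stool();
translate([1912, 356, 0]) stool();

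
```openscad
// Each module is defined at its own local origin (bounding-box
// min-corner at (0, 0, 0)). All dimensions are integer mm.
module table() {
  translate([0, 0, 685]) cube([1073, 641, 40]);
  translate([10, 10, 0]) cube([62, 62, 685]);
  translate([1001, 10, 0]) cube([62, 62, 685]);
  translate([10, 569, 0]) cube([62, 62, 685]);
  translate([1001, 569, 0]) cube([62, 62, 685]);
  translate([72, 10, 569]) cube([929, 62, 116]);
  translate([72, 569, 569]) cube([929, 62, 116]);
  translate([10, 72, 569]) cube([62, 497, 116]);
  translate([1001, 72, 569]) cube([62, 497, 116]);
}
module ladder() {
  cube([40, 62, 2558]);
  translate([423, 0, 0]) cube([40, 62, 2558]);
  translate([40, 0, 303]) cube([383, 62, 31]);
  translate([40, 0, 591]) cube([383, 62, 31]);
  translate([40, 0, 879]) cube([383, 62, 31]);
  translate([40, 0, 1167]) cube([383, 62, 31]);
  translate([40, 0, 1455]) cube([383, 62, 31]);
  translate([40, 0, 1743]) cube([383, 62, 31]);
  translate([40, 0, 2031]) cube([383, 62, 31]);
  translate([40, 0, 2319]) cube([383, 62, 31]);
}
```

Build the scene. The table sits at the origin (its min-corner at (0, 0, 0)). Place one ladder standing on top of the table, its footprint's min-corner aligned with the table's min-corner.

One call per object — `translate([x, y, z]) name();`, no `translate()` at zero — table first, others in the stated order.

table();
translate([0, 0, 725]) ladder();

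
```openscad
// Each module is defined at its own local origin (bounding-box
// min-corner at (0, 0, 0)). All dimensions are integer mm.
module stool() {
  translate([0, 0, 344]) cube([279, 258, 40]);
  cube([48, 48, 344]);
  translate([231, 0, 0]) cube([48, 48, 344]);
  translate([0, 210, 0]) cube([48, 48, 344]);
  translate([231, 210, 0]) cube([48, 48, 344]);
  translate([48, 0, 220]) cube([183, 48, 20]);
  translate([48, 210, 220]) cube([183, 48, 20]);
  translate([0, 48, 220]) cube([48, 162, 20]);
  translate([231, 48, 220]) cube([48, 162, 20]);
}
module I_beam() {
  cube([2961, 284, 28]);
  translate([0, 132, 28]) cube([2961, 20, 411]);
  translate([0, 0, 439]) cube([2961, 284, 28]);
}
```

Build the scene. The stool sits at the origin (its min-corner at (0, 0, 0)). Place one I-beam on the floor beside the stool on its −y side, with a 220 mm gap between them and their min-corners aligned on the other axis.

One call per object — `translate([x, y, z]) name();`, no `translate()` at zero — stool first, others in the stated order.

stool();
translate([0, -504, 0]) I_beam();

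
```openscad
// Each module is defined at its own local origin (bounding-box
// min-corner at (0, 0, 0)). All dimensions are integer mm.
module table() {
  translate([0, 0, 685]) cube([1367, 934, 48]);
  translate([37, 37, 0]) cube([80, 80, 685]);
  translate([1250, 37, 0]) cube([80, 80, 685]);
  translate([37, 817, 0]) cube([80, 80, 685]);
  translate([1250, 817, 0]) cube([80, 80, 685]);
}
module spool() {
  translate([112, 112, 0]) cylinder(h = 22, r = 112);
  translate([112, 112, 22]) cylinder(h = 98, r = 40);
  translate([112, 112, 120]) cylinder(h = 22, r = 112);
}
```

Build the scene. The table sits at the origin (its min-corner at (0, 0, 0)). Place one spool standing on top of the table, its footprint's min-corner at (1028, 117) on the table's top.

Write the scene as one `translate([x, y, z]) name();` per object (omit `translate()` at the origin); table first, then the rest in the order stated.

table();
translate([1028, 117, 733]) spool();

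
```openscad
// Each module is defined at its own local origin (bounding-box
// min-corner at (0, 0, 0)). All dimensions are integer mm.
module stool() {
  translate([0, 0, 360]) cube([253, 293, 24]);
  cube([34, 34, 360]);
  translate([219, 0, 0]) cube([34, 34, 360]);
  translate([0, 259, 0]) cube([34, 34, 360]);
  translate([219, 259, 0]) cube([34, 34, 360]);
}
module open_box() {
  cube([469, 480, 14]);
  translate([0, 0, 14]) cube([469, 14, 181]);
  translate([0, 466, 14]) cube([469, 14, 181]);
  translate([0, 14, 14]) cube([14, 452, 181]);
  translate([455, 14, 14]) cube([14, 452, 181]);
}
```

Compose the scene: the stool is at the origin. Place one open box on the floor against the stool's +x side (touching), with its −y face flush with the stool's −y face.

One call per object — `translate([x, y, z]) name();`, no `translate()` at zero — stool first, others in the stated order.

stool();
translate([253, 0, 0]) open_box();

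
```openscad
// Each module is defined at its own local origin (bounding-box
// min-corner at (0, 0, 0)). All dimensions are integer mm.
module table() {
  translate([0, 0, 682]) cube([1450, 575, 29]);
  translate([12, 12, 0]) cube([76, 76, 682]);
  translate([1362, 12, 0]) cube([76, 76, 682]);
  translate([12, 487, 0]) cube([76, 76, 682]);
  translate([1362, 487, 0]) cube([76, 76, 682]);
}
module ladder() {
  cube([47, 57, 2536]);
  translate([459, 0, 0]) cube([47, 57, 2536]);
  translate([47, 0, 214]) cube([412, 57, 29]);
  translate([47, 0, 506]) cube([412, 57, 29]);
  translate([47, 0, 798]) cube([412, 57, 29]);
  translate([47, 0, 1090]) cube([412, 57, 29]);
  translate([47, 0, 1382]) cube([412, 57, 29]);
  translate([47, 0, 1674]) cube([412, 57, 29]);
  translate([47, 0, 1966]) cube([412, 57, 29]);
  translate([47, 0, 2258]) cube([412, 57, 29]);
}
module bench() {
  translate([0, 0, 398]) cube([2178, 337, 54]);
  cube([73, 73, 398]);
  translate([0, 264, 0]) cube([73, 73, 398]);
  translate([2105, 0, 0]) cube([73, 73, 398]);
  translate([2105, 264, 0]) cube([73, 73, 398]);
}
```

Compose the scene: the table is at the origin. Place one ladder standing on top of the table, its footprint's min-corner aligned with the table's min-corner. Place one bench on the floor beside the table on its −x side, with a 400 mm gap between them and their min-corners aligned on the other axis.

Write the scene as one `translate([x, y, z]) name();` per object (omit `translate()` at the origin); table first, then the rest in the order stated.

table();
translate([0, 0, 711]) ladder();
translate([-2578, 0, 0]) bench();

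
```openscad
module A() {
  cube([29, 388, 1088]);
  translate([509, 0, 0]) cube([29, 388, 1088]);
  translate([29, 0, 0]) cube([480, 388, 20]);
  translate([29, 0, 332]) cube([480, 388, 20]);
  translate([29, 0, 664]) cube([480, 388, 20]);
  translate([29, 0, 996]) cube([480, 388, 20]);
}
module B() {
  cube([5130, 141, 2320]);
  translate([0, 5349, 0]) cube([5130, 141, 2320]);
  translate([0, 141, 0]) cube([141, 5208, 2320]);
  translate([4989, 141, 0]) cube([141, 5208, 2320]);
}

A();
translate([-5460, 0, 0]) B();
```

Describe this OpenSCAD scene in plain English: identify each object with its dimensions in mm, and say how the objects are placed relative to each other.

A is a bookshelf 538 mm wide overall, 388 mm deep and 1088 mm tall. The two sides are 29 mm thick vertical panels. 4 horizontal shelves of 20 mm thickness span between the inner faces of the sides; the lowest shelf sits on the floor and shelves are stacked with a clear vertical gap of 312 mm between each pair.

B is the wall frame of a small rectangular building: four walls, each 2320 mm tall and 141 mm thick, enclosing a footprint 5130 mm (x) by 5490 mm (y) outside-to-outside, with no floor or roof. The front and back walls (the −y and +y sides) span the full width; the two side walls fit between them.

The house frame is on the floor beside the bookshelf on its −x side.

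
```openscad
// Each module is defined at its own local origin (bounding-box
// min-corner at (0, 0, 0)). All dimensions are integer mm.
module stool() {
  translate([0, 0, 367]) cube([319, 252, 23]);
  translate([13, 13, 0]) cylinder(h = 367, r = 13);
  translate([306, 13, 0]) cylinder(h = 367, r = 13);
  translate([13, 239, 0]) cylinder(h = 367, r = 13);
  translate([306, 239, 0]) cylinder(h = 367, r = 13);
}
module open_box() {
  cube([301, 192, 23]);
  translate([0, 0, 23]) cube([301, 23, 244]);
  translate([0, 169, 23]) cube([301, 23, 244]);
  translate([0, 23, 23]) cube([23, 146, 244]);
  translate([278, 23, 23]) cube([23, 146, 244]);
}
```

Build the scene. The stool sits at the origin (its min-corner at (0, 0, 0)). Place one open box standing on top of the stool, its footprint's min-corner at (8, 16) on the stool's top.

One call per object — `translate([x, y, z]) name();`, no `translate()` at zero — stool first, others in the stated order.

stool();
translate([8, 16, 390]) open_box();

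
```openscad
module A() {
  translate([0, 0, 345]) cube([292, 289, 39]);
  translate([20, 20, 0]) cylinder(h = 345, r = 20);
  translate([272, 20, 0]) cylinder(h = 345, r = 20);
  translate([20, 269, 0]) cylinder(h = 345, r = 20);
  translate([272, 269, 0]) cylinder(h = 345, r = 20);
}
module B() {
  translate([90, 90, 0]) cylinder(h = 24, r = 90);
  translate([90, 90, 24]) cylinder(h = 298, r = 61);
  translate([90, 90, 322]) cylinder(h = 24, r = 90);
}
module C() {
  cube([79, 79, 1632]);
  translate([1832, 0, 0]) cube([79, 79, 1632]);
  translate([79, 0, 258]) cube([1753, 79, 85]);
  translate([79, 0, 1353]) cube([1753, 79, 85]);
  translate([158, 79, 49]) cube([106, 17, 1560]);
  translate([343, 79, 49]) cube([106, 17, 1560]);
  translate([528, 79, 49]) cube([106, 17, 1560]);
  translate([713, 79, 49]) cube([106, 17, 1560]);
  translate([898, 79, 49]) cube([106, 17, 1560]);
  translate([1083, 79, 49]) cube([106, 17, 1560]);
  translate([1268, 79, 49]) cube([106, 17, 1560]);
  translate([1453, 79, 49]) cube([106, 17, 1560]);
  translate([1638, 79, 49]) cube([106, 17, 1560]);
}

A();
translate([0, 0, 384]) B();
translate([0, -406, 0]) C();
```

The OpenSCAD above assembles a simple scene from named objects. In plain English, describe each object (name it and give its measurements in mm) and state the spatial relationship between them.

A is a simple wooden stool: a rectangular seat 292 mm (x) by 289 mm (y), 39 mm thick, top face at z = 384 mm, on four round legs, each 40 mm in diameter. The legs rest on z = 0, each leg's axis is inset half a diameter from the nearest pair of seat edges (so the leg's bounding box is flush with the corner).

B is a spool: two coaxial disc flanges of radius 90 mm and thickness 24 mm, joined by a core cylinder of radius 61 mm and height 298 mm. The lower flange rests on z = 0 and the three cylinders share a vertical axis.

C is a fence section. Two 79×79 mm posts, 1632 mm tall, stand on the floor with a clear span of 1753 mm between their inner faces. Two horizontal rails of 79×85 mm section span the gap between the posts with their undersides at z = 258 mm and z = 1353 mm, flush with the posts' −y face. 9 pickets, each 106 mm wide, 17 mm thick and 1560 mm tall, are fixed to the +y face of the rails with their bottoms at z = 49 mm, evenly spaced across the span with equal gaps (rounded down to the nearest mm) at the −x end and between each pair — any rounding remainder accumulates at the +x end.

The spool is on top of the stool. The fence section is on the floor beside the stool on its −y side.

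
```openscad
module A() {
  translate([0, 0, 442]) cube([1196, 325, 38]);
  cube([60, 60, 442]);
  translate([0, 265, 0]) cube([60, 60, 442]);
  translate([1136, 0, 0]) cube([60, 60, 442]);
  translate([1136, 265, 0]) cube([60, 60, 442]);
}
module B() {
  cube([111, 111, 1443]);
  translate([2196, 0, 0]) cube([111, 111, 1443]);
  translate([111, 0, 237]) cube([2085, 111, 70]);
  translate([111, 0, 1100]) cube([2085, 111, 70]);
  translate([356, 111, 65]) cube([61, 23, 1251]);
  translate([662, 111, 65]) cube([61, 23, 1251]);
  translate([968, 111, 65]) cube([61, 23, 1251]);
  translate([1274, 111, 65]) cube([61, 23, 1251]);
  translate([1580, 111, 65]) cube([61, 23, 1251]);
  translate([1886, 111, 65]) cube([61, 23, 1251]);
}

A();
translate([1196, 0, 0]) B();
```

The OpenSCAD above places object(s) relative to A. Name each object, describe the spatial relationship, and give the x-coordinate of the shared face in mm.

A is a bench. B is a fence section. The fence section is against the bench's +x side, with their −y faces flush. The x-coordinate of the shared face is 1196 mm.

The bench's +x face and the fence section's −x face are both at x = 1196 mm.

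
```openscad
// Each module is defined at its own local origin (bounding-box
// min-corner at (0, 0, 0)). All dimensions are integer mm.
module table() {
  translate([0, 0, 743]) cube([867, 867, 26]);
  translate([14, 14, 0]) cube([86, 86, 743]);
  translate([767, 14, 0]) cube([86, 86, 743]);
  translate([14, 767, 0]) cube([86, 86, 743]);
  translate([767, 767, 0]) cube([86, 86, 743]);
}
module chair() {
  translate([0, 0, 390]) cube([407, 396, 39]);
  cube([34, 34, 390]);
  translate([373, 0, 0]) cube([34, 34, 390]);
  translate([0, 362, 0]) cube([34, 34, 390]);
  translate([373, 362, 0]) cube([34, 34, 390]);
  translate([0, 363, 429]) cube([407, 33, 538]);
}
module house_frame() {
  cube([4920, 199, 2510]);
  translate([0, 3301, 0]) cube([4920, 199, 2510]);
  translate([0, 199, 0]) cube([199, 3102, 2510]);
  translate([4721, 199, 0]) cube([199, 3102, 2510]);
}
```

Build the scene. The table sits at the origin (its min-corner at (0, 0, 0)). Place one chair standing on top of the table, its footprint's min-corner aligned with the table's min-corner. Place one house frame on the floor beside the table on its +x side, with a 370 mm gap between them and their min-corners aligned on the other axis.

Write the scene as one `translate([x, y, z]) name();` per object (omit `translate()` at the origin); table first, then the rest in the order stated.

table();
translate([0, 0, 769]) chair();
translate([1237, 0, 0]) house_frame();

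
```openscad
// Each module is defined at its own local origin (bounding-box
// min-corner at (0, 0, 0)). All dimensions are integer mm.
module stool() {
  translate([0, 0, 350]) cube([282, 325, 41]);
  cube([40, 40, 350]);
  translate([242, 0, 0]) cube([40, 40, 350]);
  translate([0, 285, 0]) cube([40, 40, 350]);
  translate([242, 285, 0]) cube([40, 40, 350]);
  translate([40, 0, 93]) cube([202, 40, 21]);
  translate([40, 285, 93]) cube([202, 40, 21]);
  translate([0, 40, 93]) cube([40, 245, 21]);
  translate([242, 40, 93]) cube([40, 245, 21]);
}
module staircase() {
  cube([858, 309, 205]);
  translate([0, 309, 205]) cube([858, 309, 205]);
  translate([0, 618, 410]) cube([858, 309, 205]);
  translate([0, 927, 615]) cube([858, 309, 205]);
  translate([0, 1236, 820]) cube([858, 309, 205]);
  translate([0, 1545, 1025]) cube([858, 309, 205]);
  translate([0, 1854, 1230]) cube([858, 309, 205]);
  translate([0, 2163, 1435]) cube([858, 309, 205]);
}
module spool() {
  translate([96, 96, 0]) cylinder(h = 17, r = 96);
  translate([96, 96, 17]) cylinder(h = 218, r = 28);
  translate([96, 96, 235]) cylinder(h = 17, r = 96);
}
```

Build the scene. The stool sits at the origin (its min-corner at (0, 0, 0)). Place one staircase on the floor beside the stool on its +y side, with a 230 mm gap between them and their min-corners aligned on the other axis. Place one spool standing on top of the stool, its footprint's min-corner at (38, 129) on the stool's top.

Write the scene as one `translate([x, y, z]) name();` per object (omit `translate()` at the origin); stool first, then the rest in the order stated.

stool();
translate([0, 555, 0]) staircase();
translate([38, 129, 391]) spool();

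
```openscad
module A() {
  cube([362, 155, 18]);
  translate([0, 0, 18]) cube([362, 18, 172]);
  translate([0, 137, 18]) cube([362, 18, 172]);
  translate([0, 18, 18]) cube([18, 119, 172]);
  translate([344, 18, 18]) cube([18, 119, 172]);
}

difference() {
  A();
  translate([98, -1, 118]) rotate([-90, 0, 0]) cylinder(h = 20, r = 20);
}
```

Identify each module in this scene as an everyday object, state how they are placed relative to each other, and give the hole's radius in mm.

The subtracted cylinder has r = 20 mm.

A is an open box. The open box has a circular hole through its front wall. The hole's radius is 20 mm.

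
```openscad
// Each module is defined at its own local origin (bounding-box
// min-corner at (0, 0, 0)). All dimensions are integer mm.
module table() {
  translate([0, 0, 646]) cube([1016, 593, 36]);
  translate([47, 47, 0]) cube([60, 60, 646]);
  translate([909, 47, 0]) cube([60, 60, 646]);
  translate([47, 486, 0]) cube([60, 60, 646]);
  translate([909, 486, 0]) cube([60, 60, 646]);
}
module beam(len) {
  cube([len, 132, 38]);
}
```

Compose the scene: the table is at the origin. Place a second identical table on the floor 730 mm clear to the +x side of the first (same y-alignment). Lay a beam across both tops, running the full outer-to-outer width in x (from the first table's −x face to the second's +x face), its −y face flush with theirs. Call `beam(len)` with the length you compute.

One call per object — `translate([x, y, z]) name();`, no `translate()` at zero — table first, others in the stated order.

table();
translate([1746, 0, 0]) table();
translate([0, 0, 682]) beam(2762);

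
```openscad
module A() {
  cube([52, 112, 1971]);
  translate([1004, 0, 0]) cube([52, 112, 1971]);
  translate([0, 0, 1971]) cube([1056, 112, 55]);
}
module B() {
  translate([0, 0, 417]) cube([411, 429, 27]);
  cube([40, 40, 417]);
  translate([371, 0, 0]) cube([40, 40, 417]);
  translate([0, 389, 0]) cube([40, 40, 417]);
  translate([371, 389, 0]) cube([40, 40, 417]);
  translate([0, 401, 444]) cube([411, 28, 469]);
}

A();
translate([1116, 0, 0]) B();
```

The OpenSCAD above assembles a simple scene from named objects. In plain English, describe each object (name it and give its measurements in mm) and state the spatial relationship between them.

A is a rectangular door frame: two vertical jambs of 52×112 mm section, 1971 mm tall, with a clear opening 952 mm wide between their inner faces. A header 55 mm tall and 112 mm deep lies on top of the jambs and spans the full outside width.

B is a chair. The seat is a 411×429×27 mm slab with its top at z = 444 mm, on four 40×40 mm corner legs (flush with the seat edges, standing on z = 0). A flat backrest 28 mm thick, 469 mm tall, spans the full seat width and rises from the seat top along its +y edge, rear face flush with the rear of the seat.

The chair is on the floor beside the door frame on its +x side.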